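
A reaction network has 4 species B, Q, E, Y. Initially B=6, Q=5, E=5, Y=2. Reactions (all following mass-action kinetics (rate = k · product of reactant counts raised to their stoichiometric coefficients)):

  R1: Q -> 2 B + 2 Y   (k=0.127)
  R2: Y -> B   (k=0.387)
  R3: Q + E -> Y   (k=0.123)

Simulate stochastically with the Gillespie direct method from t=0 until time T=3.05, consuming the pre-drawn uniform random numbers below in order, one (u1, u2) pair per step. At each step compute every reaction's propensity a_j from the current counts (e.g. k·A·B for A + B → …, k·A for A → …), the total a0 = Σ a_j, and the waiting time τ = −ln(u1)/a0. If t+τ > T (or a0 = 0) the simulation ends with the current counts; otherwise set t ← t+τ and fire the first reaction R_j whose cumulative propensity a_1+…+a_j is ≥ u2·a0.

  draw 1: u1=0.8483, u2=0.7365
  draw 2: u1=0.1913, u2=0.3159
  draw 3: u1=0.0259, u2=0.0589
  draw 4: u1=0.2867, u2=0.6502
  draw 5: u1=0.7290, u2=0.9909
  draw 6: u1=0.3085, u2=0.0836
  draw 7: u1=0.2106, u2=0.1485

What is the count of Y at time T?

t=0.000: B=6 Q=5 E=5 Y=2
Draw 1: a1=0.635, a2=0.774, a3=3.075, a0=4.484; τ=−ln(0.8483)/4.484=0.037 → t=0.037; u2·a0=0.7365·4.484=3.302; a1+a2=1.409 < 3.302 ≤ a1+…+a3=4.484 → R3 fires; B=6 Q=4 E=4 Y=3
Draw 2: a1=0.508, a2=1.161, a3=1.968, a0=3.637; τ=−ln(0.1913)/3.637=0.455 → t=0.491; u2·a0=0.3159·3.637=1.149; a1=0.508 < 1.149 ≤ a1+a2=1.669 → R2 fires; B=7 Q=4 E=4 Y=2
Draw 3: a1=0.508, a2=0.774, a3=1.968, a0=3.250; τ=−ln(0.0259)/3.250=1.124 → t=1.616; u2·a0=0.0589·3.250=0.191 ≤ a1=0.508 → R1 fires; B=9 Q=3 E=4 Y=4
Draw 4: a1=0.381, a2=1.548, a3=1.476, a0=3.405; τ=−ln(0.2867)/3.405=0.367 → t=1.983; u2·a0=0.6502·3.405=2.214; a1+a2=1.929 < 2.214 ≤ a1+…+a3=3.405 → R3 fires; B=9 Q=2 E=3 Y=5
Draw 5: a1=0.254, a2=1.935, a3=0.738, a0=2.927; τ=−ln(0.7290)/2.927=0.108 → t=2.090; u2·a0=0.9909·2.927=2.900; a1+a2=2.189 < 2.900 ≤ a1+…+a3=2.927 → R3 fires; B=9 Q=1 E=2 Y=6
Draw 6: a1=0.127, a2=2.322, a3=0.246, a0=2.695; τ=−ln(0.3085)/2.695=0.436 → t=2.527; u2·a0=0.0836·2.695=0.225; a1=0.127 < 0.225 ≤ a1+a2=2.449 → R2 fires; B=10 Q=1 E=2 Y=5
Draw 7: a1=0.127, a2=1.935, a3=0.246, a0=2.308; τ=−ln(0.2106)/2.308=0.675 → t=3.202 > T=3.05: stop.
Read off Y at T=3.05: 5

Y at T = 5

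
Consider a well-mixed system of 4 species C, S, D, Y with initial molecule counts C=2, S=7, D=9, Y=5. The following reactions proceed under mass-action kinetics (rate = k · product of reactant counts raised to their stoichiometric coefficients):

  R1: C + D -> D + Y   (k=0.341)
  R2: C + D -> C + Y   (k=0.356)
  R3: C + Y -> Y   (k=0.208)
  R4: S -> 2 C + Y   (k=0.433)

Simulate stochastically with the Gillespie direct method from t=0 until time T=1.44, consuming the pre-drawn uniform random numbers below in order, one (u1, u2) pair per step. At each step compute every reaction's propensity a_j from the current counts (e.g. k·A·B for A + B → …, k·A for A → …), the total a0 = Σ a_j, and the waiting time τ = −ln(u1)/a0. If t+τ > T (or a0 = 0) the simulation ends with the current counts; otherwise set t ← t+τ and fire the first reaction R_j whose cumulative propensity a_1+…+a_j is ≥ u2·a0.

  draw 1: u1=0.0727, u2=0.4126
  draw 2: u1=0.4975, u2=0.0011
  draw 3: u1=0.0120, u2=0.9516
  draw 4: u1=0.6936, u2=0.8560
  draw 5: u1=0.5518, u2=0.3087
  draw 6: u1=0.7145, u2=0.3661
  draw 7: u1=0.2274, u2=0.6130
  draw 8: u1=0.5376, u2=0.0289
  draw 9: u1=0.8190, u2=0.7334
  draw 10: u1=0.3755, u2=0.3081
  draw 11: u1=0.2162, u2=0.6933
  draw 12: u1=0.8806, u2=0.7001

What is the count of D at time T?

D at T = 6

t=0.000: C=2 S=7 D=9 Y=5
Draw 1: a1=6.138, a2=6.408, a3=2.080, a4=3.031, a0=17.657; τ=−ln(0.0727)/17.657=0.148 → t=0.148; u2·a0=0.4126·17.657=7.285; a1=6.138 < 7.285 ≤ a1+a2=12.546 → R2 fires; C=2 S=7 D=8 Y=6
Draw 2: a1=5.456, a2=5.696, a3=2.496, a4=3.031, a0=16.679; τ=−ln(0.4975)/16.679=0.042 → t=0.190; u2·a0=0.0011·16.679=0.018 ≤ a1=5.456 → R1 fires; C=1 S=7 D=8 Y=7
Draw 3: a1=2.728, a2=2.848, a3=1.456, a4=3.031, a0=10.063; τ=−ln(0.0120)/10.063=0.440 → t=0.630; u2·a0=0.9516·10.063=9.576; a1+…+a3=7.032 < 9.576 ≤ a1+…+a4=10.063 → R4 fires; C=3 S=6 D=8 Y=8
Draw 4: a1=8.184, a2=8.544, a3=4.992, a4=2.598, a0=24.318; τ=−ln(0.6936)/24.318=0.015 → t=0.645; u2·a0=0.8560·24.318=20.816; a1+a2=16.728 < 20.816 ≤ a1+…+a3=21.720 → R3 fires; C=2 S=6 D=8 Y=8
Draw 5: a1=5.456, a2=5.696, a3=3.328, a4=2.598, a0=17.078; τ=−ln(0.5518)/17.078=0.035 → t=0.680; u2·a0=0.3087·17.078=5.272 ≤ a1=5.456 → R1 fires; C=1 S=6 D=8 Y=9
Draw 6: a1=2.728, a2=2.848, a3=1.872, a4=2.598, a0=10.046; τ=−ln(0.7145)/10.046=0.033 → t=0.713; u2·a0=0.3661·10.046=3.678; a1=2.728 < 3.678 ≤ a1+a2=5.576 → R2 fires; C=1 S=6 D=7 Y=10
Draw 7: a1=2.387, a2=2.492, a3=2.080, a4=2.598, a0=9.557; τ=−ln(0.2274)/9.557=0.155 → t=0.868; u2·a0=0.6130·9.557=5.858; a1+a2=4.879 < 5.858 ≤ a1+…+a3=6.959 → R3 fires; C=0 S=6 D=7 Y=10
Draw 8: a1=0.000, a2=0.000, a3=0.000, a4=2.598, a0=2.598; τ=−ln(0.5376)/2.598=0.239 → t=1.107; u2·a0=0.0289·2.598=0.075; a1+…+a3=0.000 < 0.075 ≤ a1+…+a4=2.598 → R4 fires; C=2 S=5 D=7 Y=11
Draw 9: a1=4.774, a2=4.984, a3=4.576, a4=2.165, a0=16.499; τ=−ln(0.8190)/16.499=0.012 → t=1.119; u2·a0=0.7334·16.499=12.100; a1+a2=9.758 < 12.100 ≤ a1+…+a3=14.334 → R3 fires; C=1 S=5 D=7 Y=11
Draw 10: a1=2.387, a2=2.492, a3=2.288, a4=2.165, a0=9.332; τ=−ln(0.3755)/9.332=0.105 → t=1.224; u2·a0=0.3081·9.332=2.875; a1=2.387 < 2.875 ≤ a1+a2=4.879 → R2 fires; C=1 S=5 D=6 Y=12
Draw 11: a1=2.046, a2=2.136, a3=2.496, a4=2.165, a0=8.843; τ=−ln(0.2162)/8.843=0.173 → t=1.397; u2·a0=0.6933·8.843=6.131; a1+a2=4.182 < 6.131 ≤ a1+…+a3=6.678 → R3 fires; C=0 S=5 D=6 Y=12
Draw 12: a1=0.000, a2=0.000, a3=0.000, a4=2.165, a0=2.165; τ=−ln(0.8806)/2.165=0.059 → t=1.456 > T=1.44: stop.
Read off D at T=1.44: 6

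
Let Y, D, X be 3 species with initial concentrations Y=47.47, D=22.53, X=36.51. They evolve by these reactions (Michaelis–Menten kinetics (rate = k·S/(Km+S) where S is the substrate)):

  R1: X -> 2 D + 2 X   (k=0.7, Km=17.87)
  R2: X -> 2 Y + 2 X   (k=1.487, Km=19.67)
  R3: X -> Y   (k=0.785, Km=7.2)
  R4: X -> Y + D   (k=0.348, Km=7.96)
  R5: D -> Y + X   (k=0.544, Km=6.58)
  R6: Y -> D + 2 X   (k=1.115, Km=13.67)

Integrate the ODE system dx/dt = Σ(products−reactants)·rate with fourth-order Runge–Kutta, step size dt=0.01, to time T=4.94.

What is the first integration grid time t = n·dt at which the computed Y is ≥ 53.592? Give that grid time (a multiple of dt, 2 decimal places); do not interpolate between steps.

RK4 with dt=0.01: 494 steps to T=4.94. Trajectory (selected grid times):
t=0.00: Y=47.47 D=22.53 X=36.51
t=0.55: Y=48.81 D=23.45 X=37.97
t=1.10: Y=50.18 D=24.38 X=39.45
t=1.65: Y=51.55 D=25.32 X=40.95
t=2.20: Y=52.95 D=26.27 X=42.45
t=2.45: Y=53.58 D=26.70 X=43.14
t=2.46: Y=53.61 D=26.72 X=43.17
t=2.74: Y=54.33 D=27.21 X=43.94
t=3.29: Y=55.75 D=28.17 X=45.48
t=3.84: Y=57.18 D=29.14 X=47.02
t=4.39: Y=58.63 D=30.12 X=48.58
t=4.94: Y=60.09 D=31.10 X=50.15
Y(2.45)=53.584 < 53.592 but Y(2.46)=53.610 ≥ 53.592, so the first grid time is t=2.46.

Threshold first reached at t = 2.46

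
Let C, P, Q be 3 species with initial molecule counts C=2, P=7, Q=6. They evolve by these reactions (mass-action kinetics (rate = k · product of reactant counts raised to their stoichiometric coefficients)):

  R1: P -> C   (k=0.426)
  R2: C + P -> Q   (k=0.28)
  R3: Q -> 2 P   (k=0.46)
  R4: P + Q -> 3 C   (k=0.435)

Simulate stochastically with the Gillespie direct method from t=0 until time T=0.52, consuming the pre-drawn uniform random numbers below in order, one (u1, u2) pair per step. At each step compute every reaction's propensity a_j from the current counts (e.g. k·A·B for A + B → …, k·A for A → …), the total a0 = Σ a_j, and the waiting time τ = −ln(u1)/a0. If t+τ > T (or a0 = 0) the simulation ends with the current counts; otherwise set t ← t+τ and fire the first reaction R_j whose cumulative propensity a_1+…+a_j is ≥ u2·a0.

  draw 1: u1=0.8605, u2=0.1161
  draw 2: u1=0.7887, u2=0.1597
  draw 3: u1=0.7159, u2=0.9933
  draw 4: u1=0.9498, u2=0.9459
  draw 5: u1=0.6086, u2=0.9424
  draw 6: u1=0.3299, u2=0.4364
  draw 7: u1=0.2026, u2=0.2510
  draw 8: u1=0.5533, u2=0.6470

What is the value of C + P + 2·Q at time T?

Check how each reaction changes W = C + P + 2·Q (weight of products minus weight of reactants):
R1: P -> C: (1·1) − (1·1) = 1 − 1 = 0
R2: C + P -> Q: (2·1) − (1·1 + 1·1) = 2 − 2 = 0
R3: Q -> 2 P: (1·2) − (2·1) = 2 − 2 = 0
R4: P + Q -> 3 C: (1·3) − (1·1 + 2·1) = 3 − 3 = 0
Every reaction leaves W unchanged, so W is conserved and no simulation is needed: W(T) = W(0) = 2 + 7 + 2·6 = 21

Value at T = 21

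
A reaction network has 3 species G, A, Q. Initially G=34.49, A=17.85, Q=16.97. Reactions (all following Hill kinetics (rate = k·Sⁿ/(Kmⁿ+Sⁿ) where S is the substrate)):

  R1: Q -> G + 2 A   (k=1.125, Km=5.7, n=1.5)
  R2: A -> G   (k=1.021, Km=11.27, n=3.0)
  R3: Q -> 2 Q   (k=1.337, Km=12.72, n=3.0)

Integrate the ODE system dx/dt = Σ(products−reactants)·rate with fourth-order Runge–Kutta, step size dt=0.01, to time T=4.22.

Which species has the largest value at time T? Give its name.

Dominant species at T: G

RK4 with dt=0.01: 422 steps to T=4.22. Trajectory (selected grid times):
t=0.00: G=34.49 A=17.85 Q=16.97
t=0.47: G=35.32 A=18.35 Q=16.97
t=0.94: G=36.15 A=18.84 Q=16.97
t=1.41: G=36.99 A=19.33 Q=16.97
t=1.88: G=37.84 A=19.81 Q=16.97
t=2.34: G=38.67 A=20.28 Q=16.97
t=2.81: G=39.53 A=20.75 Q=16.97
t=3.28: G=40.38 A=21.22 Q=16.97
t=3.75: G=41.25 A=21.69 Q=16.97
t=4.22: G=42.11 A=22.15 Q=16.97
At T=4.22: G=42.11 A=22.15 Q=16.97; the largest is G.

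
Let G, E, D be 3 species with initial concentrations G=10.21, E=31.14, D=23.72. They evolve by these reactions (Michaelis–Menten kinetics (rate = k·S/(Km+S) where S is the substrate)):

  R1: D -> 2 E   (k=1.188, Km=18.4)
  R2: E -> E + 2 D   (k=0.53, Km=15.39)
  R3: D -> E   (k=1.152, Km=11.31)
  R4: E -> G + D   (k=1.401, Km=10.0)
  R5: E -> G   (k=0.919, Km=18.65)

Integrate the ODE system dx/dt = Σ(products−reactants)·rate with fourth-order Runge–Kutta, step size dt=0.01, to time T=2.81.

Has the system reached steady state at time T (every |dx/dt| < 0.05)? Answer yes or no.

RK4 with dt=0.01: 281 steps to T=2.81. Trajectory (selected grid times):
t=0.00: G=10.21 E=31.14 D=23.72
t=0.31: G=10.72 E=31.29 D=23.82
t=0.62: G=11.23 E=31.44 D=23.92
t=0.94: G=11.75 E=31.60 D=24.02
t=1.25: G=12.26 E=31.75 D=24.12
t=1.56: G=12.77 E=31.90 D=24.22
t=1.87: G=13.28 E=32.05 D=24.32
t=2.19: G=13.81 E=32.21 D=24.42
t=2.50: G=14.32 E=32.36 D=24.52
t=2.81: G=14.83 E=32.51 D=24.62
Rates at T: R1=0.6799, R2=0.3597, R3=0.7894, R4=1.0714, R5=0.5840
dx/dt at T (Σ net stoichiometry × rate): G=+1.6554, E=+0.4938, D=+0.3216
Largest |dx/dt| is |+1.6554| (G) ≥ 0.05 → not steady.

Steady state at T: no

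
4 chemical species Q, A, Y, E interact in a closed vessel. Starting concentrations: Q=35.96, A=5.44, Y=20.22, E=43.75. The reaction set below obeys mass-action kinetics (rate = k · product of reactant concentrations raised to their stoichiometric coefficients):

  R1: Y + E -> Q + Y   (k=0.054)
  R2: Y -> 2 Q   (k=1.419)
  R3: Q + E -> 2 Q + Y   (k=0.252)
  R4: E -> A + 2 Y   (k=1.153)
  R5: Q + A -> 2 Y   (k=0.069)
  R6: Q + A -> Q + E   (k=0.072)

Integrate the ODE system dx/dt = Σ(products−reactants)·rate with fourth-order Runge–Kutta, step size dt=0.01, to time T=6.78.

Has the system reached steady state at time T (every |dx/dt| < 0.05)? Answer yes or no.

Steady state at T: yes

RK4 with dt=0.01: 678 steps to T=6.78. Trajectory (selected grid times):
t=0.00: Q=35.96 A=5.44 Y=20.22 E=43.75
t=0.75: Q=169.73 A=0.00 Y=27.67 E=0.00
t=1.51: Q=206.25 A=0.00 Y=9.41 E=0.00
t=2.26: Q=218.58 A=0.00 Y=3.25 E=0.00
t=3.01: Q=222.83 A=0.00 Y=1.12 E=0.00
t=3.77: Q=224.31 A=0.00 Y=0.38 E=0.00
t=4.52: Q=224.81 A=0.00 Y=0.13 E=0.00
t=5.27: Q=224.98 A=0.00 Y=0.05 E=0.00
t=6.03: Q=225.04 A=0.00 Y=0.02 E=0.00
t=6.78: Q=225.06 A=0.00 Y=0.01 E=0.00
Rates at T: R1=0.0000, R2=0.0075, R3=0.0000, R4=0.0000, R5=0.0000, R6=0.0000
dx/dt at T (Σ net stoichiometry × rate): Q=+0.0151, A=-0.0000, Y=-0.0075, E=-0.0000
Largest |dx/dt| is |+0.0151| (Q) < 0.05 → steady.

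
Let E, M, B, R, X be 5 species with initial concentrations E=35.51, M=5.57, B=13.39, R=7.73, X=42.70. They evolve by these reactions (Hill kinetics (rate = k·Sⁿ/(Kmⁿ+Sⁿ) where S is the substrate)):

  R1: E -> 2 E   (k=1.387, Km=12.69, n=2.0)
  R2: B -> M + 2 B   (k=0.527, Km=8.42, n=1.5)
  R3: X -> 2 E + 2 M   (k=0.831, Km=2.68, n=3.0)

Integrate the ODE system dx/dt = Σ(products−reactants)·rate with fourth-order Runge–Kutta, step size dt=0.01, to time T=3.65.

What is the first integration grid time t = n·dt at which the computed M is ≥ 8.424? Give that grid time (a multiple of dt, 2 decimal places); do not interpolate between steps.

Threshold first reached at t = 1.42

RK4 with dt=0.01: 365 steps to T=3.65. Trajectory (selected grid times):
t=0.00: E=35.51 M=5.57 B=13.39 R=7.73 X=42.70
t=0.41: E=36.70 M=6.40 B=13.53 R=7.73 X=42.36
t=0.81: E=37.86 M=7.20 B=13.68 R=7.73 X=42.03
t=1.22: E=39.05 M=8.03 B=13.82 R=7.73 X=41.69
t=1.41: E=39.61 M=8.41 B=13.89 R=7.73 X=41.53
t=1.42: E=39.64 M=8.43 B=13.89 R=7.73 X=41.52
t=1.62: E=40.22 M=8.84 B=13.97 R=7.73 X=41.35
t=2.03: E=41.42 M=9.67 B=14.11 R=7.73 X=41.01
t=2.43: E=42.59 M=10.48 B=14.26 R=7.73 X=40.68
t=2.84: E=43.80 M=11.31 B=14.41 R=7.73 X=40.34
t=3.24: E=44.98 M=12.12 B=14.55 R=7.73 X=40.01
t=3.65: E=46.19 M=12.95 B=14.70 R=7.73 X=39.67
M(1.41)=8.413 < 8.424 but M(1.42)=8.433 ≥ 8.424, so the first grid time is t=1.42.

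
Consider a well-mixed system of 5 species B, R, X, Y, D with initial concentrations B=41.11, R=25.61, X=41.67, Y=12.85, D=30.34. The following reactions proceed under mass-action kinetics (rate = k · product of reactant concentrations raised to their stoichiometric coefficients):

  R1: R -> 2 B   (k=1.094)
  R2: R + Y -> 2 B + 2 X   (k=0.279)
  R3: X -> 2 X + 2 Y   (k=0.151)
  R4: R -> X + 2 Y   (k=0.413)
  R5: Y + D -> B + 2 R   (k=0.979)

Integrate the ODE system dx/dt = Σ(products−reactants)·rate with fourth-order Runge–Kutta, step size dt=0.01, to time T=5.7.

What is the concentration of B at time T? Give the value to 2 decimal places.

RK4 with dt=0.01: 570 steps to T=5.7. Trajectory (selected grid times):
t=0.00: B=41.11 R=25.61 X=41.67 Y=12.85 D=30.34
t=0.63: B=142.33 R=27.19 X=87.20 Y=3.24 D=5.96
t=1.27: B=204.54 R=6.28 X=135.26 Y=11.44 D=0.11
t=1.90: B=216.66 R=0.05 X=159.56 Y=35.86 D=0.00
t=2.53: B=216.76 R=0.00 X=175.58 Y=67.68 D=0.00
t=3.17: B=216.76 R=0.00 X=193.40 Y=103.31 D=0.00
t=3.80: B=216.76 R=0.00 X=212.70 Y=141.92 D=0.00
t=4.43: B=216.76 R=0.00 X=233.93 Y=184.37 D=0.00
t=5.07: B=216.76 R=0.00 X=257.66 Y=231.84 D=0.00
t=5.70: B=216.76 R=0.00 X=283.38 Y=283.27 D=0.00
Read off B at T=5.7: 216.76

B at T = 216.76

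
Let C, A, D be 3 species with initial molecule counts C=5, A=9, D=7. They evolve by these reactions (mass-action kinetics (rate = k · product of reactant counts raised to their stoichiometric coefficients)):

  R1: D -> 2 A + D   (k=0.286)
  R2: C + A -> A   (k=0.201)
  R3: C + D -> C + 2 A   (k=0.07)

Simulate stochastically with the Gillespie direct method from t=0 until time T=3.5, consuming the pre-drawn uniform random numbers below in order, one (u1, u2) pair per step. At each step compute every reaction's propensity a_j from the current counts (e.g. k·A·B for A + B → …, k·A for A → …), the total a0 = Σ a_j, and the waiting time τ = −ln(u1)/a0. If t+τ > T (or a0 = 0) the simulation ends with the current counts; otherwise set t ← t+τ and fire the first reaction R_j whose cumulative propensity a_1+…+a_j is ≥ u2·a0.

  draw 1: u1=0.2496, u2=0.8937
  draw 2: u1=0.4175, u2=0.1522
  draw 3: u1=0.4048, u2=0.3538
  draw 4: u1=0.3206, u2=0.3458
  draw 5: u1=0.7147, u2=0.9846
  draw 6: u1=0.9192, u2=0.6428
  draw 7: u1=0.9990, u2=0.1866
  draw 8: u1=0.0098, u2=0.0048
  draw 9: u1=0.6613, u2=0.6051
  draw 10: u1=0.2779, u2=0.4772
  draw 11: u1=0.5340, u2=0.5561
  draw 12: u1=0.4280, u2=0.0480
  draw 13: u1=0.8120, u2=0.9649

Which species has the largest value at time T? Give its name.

t=0.000: C=5 A=9 D=7
Draw 1: a1=2.002, a2=9.045, a3=2.450, a0=13.497; τ=−ln(0.2496)/13.497=0.103 → t=0.103; u2·a0=0.8937·13.497=12.062; a1+a2=11.047 < 12.062 ≤ a1+…+a3=13.497 → R3 fires; C=5 A=11 D=6
Draw 2: a1=1.716, a2=11.055, a3=2.100, a0=14.871; τ=−ln(0.4175)/14.871=0.059 → t=0.162; u2·a0=0.1522·14.871=2.263; a1=1.716 < 2.263 ≤ a1+a2=12.771 → R2 fires; C=4 A=11 D=6
Draw 3: a1=1.716, a2=8.844, a3=1.680, a0=12.240; τ=−ln(0.4048)/12.240=0.074 → t=0.235; u2·a0=0.3538·12.240=4.331; a1=1.716 < 4.331 ≤ a1+a2=10.560 → R2 fires; C=3 A=11 D=6
Draw 4: a1=1.716, a2=6.633, a3=1.260, a0=9.609; τ=−ln(0.3206)/9.609=0.118 → t=0.354; u2·a0=0.3458·9.609=3.323; a1=1.716 < 3.323 ≤ a1+a2=8.349 → R2 fires; C=2 A=11 D=6
Draw 5: a1=1.716, a2=4.422, a3=0.840, a0=6.978; τ=−ln(0.7147)/6.978=0.048 → t=0.402; u2·a0=0.9846·6.978=6.871; a1+a2=6.138 < 6.871 ≤ a1+…+a3=6.978 → R3 fires; C=2 A=13 D=5
Draw 6: a1=1.430, a2=5.226, a3=0.700, a0=7.356; τ=−ln(0.9192)/7.356=0.011 → t=0.413; u2·a0=0.6428·7.356=4.728; a1=1.430 < 4.728 ≤ a1+a2=6.656 → R2 fires; C=1 A=13 D=5
Draw 7: a1=1.430, a2=2.613, a3=0.350, a0=4.393; τ=−ln(0.9990)/4.393=0.000 → t=0.414; u2·a0=0.1866·4.393=0.820 ≤ a1=1.430 → R1 fires; C=1 A=15 D=5
Draw 8: a1=1.430, a2=3.015, a3=0.350, a0=4.795; τ=−ln(0.0098)/4.795=0.965 → t=1.378; u2·a0=0.0048·4.795=0.023 ≤ a1=1.430 → R1 fires; C=1 A=17 D=5
Draw 9: a1=1.430, a2=3.417, a3=0.350, a0=5.197; τ=−ln(0.6613)/5.197=0.080 → t=1.458; u2·a0=0.6051·5.197=3.145; a1=1.430 < 3.145 ≤ a1+a2=4.847 → R2 fires; C=0 A=17 D=5
Draw 10: a1=1.430, a2=0.000, a3=0.000, a0=1.430; τ=−ln(0.2779)/1.430=0.895 → t=2.353; u2·a0=0.4772·1.430=0.682 ≤ a1=1.430 → R1 fires; C=0 A=19 D=5
Draw 11: a1=1.430, a2=0.000, a3=0.000, a0=1.430; τ=−ln(0.5340)/1.430=0.439 → t=2.792; u2·a0=0.5561·1.430=0.795 ≤ a1=1.430 → R1 fires; C=0 A=21 D=5
Draw 12: a1=1.430, a2=0.000, a3=0.000, a0=1.430; τ=−ln(0.4280)/1.430=0.593 → t=3.385; u2·a0=0.0480·1.430=0.069 ≤ a1=1.430 → R1 fires; C=0 A=23 D=5
Draw 13: a1=1.430, a2=0.000, a3=0.000, a0=1.430; τ=−ln(0.8120)/1.430=0.146 → t=3.531 > T=3.5: stop.
At T=3.5: C=0 A=23 D=5; the largest is A.

Dominant species at T: A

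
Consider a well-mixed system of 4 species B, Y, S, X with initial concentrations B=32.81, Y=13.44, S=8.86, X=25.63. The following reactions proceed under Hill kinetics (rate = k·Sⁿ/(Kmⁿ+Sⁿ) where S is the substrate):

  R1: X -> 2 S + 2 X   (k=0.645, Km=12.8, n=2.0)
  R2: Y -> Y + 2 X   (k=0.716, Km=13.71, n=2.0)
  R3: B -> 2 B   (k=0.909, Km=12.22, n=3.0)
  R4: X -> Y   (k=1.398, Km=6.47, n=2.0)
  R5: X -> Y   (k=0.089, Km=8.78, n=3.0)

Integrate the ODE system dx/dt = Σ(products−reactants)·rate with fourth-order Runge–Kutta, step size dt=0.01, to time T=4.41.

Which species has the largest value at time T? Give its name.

Dominant species at T: B

RK4 with dt=0.01: 441 steps to T=4.41. Trajectory (selected grid times):
t=0.00: B=32.81 Y=13.44 S=8.86 X=25.63
t=0.49: B=33.23 Y=14.13 S=9.37 X=25.55
t=0.98: B=33.66 Y=14.81 S=9.87 X=25.49
t=1.47: B=34.08 Y=15.50 S=10.38 X=25.44
t=1.96: B=34.51 Y=16.18 S=10.88 X=25.41
t=2.45: B=34.94 Y=16.87 S=11.38 X=25.39
t=2.94: B=35.36 Y=17.55 S=11.89 X=25.39
t=3.43: B=35.79 Y=18.24 S=12.39 X=25.39
t=3.92: B=36.22 Y=18.92 S=12.90 X=25.42
t=4.41: B=36.65 Y=19.61 S=13.40 X=25.45
At T=4.41: B=36.65 Y=19.61 S=13.40 X=25.45; the largest is B.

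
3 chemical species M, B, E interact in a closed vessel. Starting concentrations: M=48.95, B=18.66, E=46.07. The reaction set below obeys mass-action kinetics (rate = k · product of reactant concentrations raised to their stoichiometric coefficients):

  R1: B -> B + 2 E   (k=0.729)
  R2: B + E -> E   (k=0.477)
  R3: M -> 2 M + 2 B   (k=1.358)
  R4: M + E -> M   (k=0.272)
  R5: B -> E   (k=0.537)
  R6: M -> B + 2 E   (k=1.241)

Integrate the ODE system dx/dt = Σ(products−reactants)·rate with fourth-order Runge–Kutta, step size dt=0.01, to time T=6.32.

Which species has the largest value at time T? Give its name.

Dominant species at T: M

RK4 with dt=0.01: 632 steps to T=6.32. Trajectory (selected grid times):
t=0.00: M=48.95 B=18.66 E=46.07
t=0.70: M=53.13 B=30.05 E=13.25
t=1.40: M=57.66 B=32.65 E=13.28
t=2.11: M=62.66 B=35.48 E=13.28
t=2.81: M=68.00 B=38.51 E=13.28
t=3.51: M=73.81 B=41.80 E=13.28
t=4.21: M=80.11 B=45.36 E=13.28
t=4.92: M=87.05 B=49.29 E=13.28
t=5.62: M=94.48 B=53.50 E=13.28
t=6.32: M=102.54 B=58.06 E=13.28
At T=6.32: M=102.54 B=58.06 E=13.28; the largest is M.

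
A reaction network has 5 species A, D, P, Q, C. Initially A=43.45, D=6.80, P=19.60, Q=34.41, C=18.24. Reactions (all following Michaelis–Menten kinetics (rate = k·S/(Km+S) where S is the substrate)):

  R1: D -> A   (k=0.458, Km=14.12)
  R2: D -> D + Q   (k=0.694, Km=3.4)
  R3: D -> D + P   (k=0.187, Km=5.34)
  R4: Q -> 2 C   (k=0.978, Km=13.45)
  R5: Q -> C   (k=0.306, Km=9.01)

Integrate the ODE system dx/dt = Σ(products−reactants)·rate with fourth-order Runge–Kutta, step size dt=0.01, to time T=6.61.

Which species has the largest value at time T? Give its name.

Dominant species at T: A

RK4 with dt=0.01: 661 steps to T=6.61. Trajectory (selected grid times):
t=0.00: A=43.45 D=6.80 P=19.60 Q=34.41 C=18.24
t=0.73: A=43.56 D=6.69 P=19.68 Q=34.06 C=19.44
t=1.47: A=43.67 D=6.58 P=19.75 Q=33.70 C=20.66
t=2.20: A=43.77 D=6.48 P=19.83 Q=33.35 C=21.85
t=2.94: A=43.88 D=6.37 P=19.90 Q=32.99 C=23.06
t=3.67: A=43.98 D=6.27 P=19.98 Q=32.64 C=24.25
t=4.41: A=44.09 D=6.16 P=20.05 Q=32.28 C=25.45
t=5.14: A=44.19 D=6.06 P=20.12 Q=31.93 C=26.63
t=5.88: A=44.29 D=5.96 P=20.20 Q=31.57 C=27.82
t=6.61: A=44.39 D=5.86 P=20.27 Q=31.22 C=29.00
At T=6.61: A=44.39 D=5.86 P=20.27 Q=31.22 C=29.00; the largest is A.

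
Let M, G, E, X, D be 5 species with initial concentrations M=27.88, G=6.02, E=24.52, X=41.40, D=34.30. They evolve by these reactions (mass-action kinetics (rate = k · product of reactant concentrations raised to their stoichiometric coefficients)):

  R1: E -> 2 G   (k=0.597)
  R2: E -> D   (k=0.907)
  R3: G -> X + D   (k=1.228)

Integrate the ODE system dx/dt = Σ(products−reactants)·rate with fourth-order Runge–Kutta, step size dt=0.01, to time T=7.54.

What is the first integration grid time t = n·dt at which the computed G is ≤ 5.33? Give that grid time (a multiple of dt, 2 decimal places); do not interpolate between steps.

RK4 with dt=0.01: 754 steps to T=7.54. Trajectory (selected grid times):
t=0.00: M=27.88 G=6.02 E=24.52 X=41.40 D=34.30
t=0.84: M=27.88 G=9.97 E=6.93 X=51.41 D=54.92
t=1.68: M=27.88 G=5.77 E=1.96 X=59.56 D=66.07
t=1.77: M=27.88 G=5.35 E=1.71 X=60.18 D=66.83
t=1.78: M=27.88 G=5.30 E=1.69 X=60.24 D=66.91
t=2.51: M=27.88 G=2.71 E=0.56 X=63.73 D=71.08
t=3.35: M=27.88 G=1.14 E=0.16 X=65.62 D=73.21
t=4.19: M=27.88 G=0.46 E=0.04 X=66.39 D=74.05
t=5.03: M=27.88 G=0.18 E=0.01 X=66.70 D=74.38
t=5.86: M=27.88 G=0.07 E=0.00 X=66.81 D=74.50
t=6.70: M=27.88 G=0.03 E=0.00 X=66.86 D=74.55
t=7.54: M=27.88 G=0.01 E=0.00 X=66.88 D=74.56
G(1.77)=5.349 > 5.33 but G(1.78)=5.304 ≤ 5.33, so the first grid time is t=1.78.

Threshold first reached at t = 1.78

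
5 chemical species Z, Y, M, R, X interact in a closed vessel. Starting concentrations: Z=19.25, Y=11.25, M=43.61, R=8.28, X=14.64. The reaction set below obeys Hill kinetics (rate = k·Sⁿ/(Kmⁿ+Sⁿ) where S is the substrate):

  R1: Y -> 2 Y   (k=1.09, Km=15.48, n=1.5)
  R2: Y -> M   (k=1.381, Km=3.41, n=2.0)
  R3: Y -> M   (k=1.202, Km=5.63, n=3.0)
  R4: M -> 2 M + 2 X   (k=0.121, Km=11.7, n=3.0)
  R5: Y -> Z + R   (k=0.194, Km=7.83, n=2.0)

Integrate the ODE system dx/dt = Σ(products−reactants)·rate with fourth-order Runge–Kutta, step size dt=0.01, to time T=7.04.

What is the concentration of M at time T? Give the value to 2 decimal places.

RK4 with dt=0.01: 704 steps to T=7.04. Trajectory (selected grid times):
t=0.00: Z=19.25 Y=11.25 M=43.61 R=8.28 X=14.64
t=0.78: Z=19.35 Y=9.67 M=45.49 R=8.38 X=14.83
t=1.56: Z=19.43 Y=8.16 M=47.26 R=8.46 X=15.01
t=2.35: Z=19.50 Y=6.74 M=48.92 R=8.53 X=15.20
t=3.13: Z=19.56 Y=5.51 M=50.36 R=8.59 X=15.39
t=3.91: Z=19.61 Y=4.48 M=51.57 R=8.64 X=15.57
t=4.69: Z=19.64 Y=3.67 M=52.54 R=8.67 X=15.76
t=5.48: Z=19.66 Y=3.02 M=53.33 R=8.69 X=15.95
t=6.26: Z=19.68 Y=2.54 M=53.96 R=8.71 X=16.14
t=7.04: Z=19.69 Y=2.17 M=54.46 R=8.72 X=16.32
Read off M at T=7.04: 54.46

M at T = 54.46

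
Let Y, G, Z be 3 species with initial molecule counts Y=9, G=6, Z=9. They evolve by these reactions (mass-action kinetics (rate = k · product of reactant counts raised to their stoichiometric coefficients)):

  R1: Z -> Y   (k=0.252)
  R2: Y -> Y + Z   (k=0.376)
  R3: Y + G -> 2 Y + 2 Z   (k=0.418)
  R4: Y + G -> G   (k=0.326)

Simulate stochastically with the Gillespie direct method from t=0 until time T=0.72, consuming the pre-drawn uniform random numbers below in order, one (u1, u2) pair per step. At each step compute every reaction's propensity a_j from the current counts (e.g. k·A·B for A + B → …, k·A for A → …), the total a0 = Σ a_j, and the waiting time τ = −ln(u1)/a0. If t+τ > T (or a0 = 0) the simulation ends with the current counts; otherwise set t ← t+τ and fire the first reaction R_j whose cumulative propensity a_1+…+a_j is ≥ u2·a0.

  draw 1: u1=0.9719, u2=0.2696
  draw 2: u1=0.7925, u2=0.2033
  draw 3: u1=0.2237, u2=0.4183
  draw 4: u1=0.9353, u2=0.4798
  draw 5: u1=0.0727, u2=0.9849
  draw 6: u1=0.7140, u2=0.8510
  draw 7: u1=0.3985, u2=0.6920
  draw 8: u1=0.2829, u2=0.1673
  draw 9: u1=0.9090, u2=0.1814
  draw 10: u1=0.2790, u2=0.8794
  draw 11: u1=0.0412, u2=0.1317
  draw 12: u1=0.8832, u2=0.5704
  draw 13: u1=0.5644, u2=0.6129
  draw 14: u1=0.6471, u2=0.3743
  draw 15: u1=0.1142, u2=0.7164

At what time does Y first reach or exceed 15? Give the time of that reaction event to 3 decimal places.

Threshold first reached at t = 0.501

t=0.000: Y=9 G=6 Z=9
Draw 1: a1=2.268, a2=3.384, a3=22.572, a4=17.604, a0=45.828; τ=−ln(0.9719)/45.828=0.001 → t=0.001; u2·a0=0.2696·45.828=12.355; a1+a2=5.652 < 12.355 ≤ a1+…+a3=28.224 → R3 fires; Y=10 G=5 Z=11
Draw 2: a1=2.772, a2=3.760, a3=20.900, a4=16.300, a0=43.732; τ=−ln(0.7925)/43.732=0.005 → t=0.006; u2·a0=0.2033·43.732=8.891; a1+a2=6.532 < 8.891 ≤ a1+…+a3=27.432 → R3 fires; Y=11 G=4 Z=13
Draw 3: a1=3.276, a2=4.136, a3=18.392, a4=14.344, a0=40.148; τ=−ln(0.2237)/40.148=0.037 → t=0.043; u2·a0=0.4183·40.148=16.794; a1+a2=7.412 < 16.794 ≤ a1+…+a3=25.804 → R3 fires; Y=12 G=3 Z=15
Draw 4: a1=3.780, a2=4.512, a3=15.048, a4=11.736, a0=35.076; τ=−ln(0.9353)/35.076=0.002 → t=0.045; u2·a0=0.4798·35.076=16.829; a1+a2=8.292 < 16.829 ≤ a1+…+a3=23.340 → R3 fires; Y=13 G=2 Z=17
Draw 5: a1=4.284, a2=4.888, a3=10.868, a4=8.476, a0=28.516; τ=−ln(0.0727)/28.516=0.092 → t=0.137; u2·a0=0.9849·28.516=28.085; a1+…+a3=20.040 < 28.085 ≤ a1+…+a4=28.516 → R4 fires; Y=12 G=2 Z=17
Draw 6: a1=4.284, a2=4.512, a3=10.032, a4=7.824, a0=26.652; τ=−ln(0.7140)/26.652=0.013 → t=0.150; u2·a0=0.8510·26.652=22.681; a1+…+a3=18.828 < 22.681 ≤ a1+…+a4=26.652 → R4 fires; Y=11 G=2 Z=17
Draw 7: a1=4.284, a2=4.136, a3=9.196, a4=7.172, a0=24.788; τ=−ln(0.3985)/24.788=0.037 → t=0.187; u2·a0=0.6920·24.788=17.153; a1+a2=8.420 < 17.153 ≤ a1+…+a3=17.616 → R3 fires; Y=12 G=1 Z=19
Draw 8: a1=4.788, a2=4.512, a3=5.016, a4=3.912, a0=18.228; τ=−ln(0.2829)/18.228=0.069 → t=0.256; u2·a0=0.1673·18.228=3.050 ≤ a1=4.788 → R1 fires; Y=13 G=1 Z=18
Draw 9: a1=4.536, a2=4.888, a3=5.434, a4=4.238, a0=19.096; τ=−ln(0.9090)/19.096=0.005 → t=0.261; u2·a0=0.1814·19.096=3.464 ≤ a1=4.536 → R1 fires; Y=14 G=1 Z=17
Draw 10: a1=4.284, a2=5.264, a3=5.852, a4=4.564, a0=19.964; τ=−ln(0.2790)/19.964=0.064 → t=0.325; u2·a0=0.8794·19.964=17.556; a1+…+a3=15.400 < 17.556 ≤ a1+…+a4=19.964 → R4 fires; Y=13 G=1 Z=17
Draw 11: a1=4.284, a2=4.888, a3=5.434, a4=4.238, a0=18.844; τ=−ln(0.0412)/18.844=0.169 → t=0.494; u2·a0=0.1317·18.844=2.482 ≤ a1=4.284 → R1 fires; Y=14 G=1 Z=16
Draw 12: a1=4.032, a2=5.264, a3=5.852, a4=4.564, a0=19.712; τ=−ln(0.8832)/19.712=0.006 → t=0.501; u2·a0=0.5704·19.712=11.244; a1+a2=9.296 < 11.244 ≤ a1+…+a3=15.148 → R3 fires; Y=15 G=0 Z=18
Draw 13: a1=4.536, a2=5.640, a3=0.000, a4=0.000, a0=10.176; τ=−ln(0.5644)/10.176=0.056 → t=0.557; u2·a0=0.6129·10.176=6.237; a1=4.536 < 6.237 ≤ a1+a2=10.176 → R2 fires; Y=15 G=0 Z=19
Draw 14: a1=4.788, a2=5.640, a3=0.000, a4=0.000, a0=10.428; τ=−ln(0.6471)/10.428=0.042 → t=0.599; u2·a0=0.3743·10.428=3.903 ≤ a1=4.788 → R1 fires; Y=16 G=0 Z=18
Draw 15: a1=4.536, a2=6.016, a3=0.000, a4=0.000, a0=10.552; τ=−ln(0.1142)/10.552=0.206 → t=0.804 > T=0.72: stop.
Y first becomes ≥ 15 when it reaches 15 at the event at t=0.501.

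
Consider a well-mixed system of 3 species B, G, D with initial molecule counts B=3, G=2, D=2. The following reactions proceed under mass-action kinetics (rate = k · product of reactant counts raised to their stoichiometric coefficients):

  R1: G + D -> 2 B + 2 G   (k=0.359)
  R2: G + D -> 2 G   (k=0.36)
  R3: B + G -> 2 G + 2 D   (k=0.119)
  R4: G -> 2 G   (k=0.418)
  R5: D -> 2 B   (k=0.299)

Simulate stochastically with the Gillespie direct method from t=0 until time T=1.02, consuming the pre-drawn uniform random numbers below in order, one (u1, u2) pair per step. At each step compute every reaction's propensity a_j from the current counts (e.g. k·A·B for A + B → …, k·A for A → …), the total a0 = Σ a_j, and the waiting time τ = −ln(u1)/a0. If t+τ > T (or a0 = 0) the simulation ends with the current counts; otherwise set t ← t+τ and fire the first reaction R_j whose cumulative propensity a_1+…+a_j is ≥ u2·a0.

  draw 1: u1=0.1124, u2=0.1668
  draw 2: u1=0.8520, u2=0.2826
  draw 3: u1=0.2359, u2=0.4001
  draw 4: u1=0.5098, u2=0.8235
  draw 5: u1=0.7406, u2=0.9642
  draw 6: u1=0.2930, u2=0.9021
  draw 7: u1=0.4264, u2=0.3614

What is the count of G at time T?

G at T = 7

t=0.000: B=3 G=2 D=2
Draw 1: a1=1.436, a2=1.440, a3=0.714, a4=0.836, a5=0.598, a0=5.024; τ=−ln(0.1124)/5.024=0.435 → t=0.435; u2·a0=0.1668·5.024=0.838 ≤ a1=1.436 → R1 fires; B=5 G=3 D=1
Draw 2: a1=1.077, a2=1.080, a3=1.785, a4=1.254, a5=0.299, a0=5.495; τ=−ln(0.8520)/5.495=0.029 → t=0.464; u2·a0=0.2826·5.495=1.553; a1=1.077 < 1.553 ≤ a1+a2=2.157 → R2 fires; B=5 G=4 D=0
Draw 3: a1=0.000, a2=0.000, a3=2.380, a4=1.672, a5=0.000, a0=4.052; τ=−ln(0.2359)/4.052=0.356 → t=0.821; u2·a0=0.4001·4.052=1.621; a1+a2=0.000 < 1.621 ≤ a1+…+a3=2.380 → R3 fires; B=4 G=5 D=2
Draw 4: a1=3.590, a2=3.600, a3=2.380, a4=2.090, a5=0.598, a0=12.258; τ=−ln(0.5098)/12.258=0.055 → t=0.876; u2·a0=0.8235·12.258=10.094; a1+…+a3=9.570 < 10.094 ≤ a1+…+a4=11.660 → R4 fires; B=4 G=6 D=2
Draw 5: a1=4.308, a2=4.320, a3=2.856, a4=2.508, a5=0.598, a0=14.590; τ=−ln(0.7406)/14.590=0.021 → t=0.896; u2·a0=0.9642·14.590=14.068; a1+…+a4=13.992 < 14.068 ≤ a1+…+a5=14.590 → R5 fires; B=6 G=6 D=1
Draw 6: a1=2.154, a2=2.160, a3=4.284, a4=2.508, a5=0.299, a0=11.405; τ=−ln(0.2930)/11.405=0.108 → t=1.004; u2·a0=0.9021·11.405=10.288; a1+…+a3=8.598 < 10.288 ≤ a1+…+a4=11.106 → R4 fires; B=6 G=7 D=1
Draw 7: a1=2.513, a2=2.520, a3=4.998, a4=2.926, a5=0.299, a0=13.256; τ=−ln(0.4264)/13.256=0.064 → t=1.068 > T=1.02: stop.
Read off G at T=1.02: 7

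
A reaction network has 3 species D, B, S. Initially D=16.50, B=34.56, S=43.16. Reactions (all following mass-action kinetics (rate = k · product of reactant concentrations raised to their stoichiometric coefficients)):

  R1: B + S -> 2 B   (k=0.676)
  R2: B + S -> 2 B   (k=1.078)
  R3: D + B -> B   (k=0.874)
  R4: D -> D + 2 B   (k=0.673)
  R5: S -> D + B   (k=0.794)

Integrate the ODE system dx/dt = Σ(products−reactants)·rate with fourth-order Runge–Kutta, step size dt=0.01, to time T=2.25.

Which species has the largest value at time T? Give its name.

Dominant species at T: B

RK4 with dt=0.01: 225 steps to T=2.25. Trajectory (selected grid times):
t=0.00: D=16.50 B=34.56 S=43.16
t=0.25: D=0.00 B=78.15 S=0.00
t=0.50: D=0.00 B=78.15 S=0.00
t=0.75: D=0.00 B=78.15 S=0.00
t=1.00: D=0.00 B=78.15 S=0.00
t=1.25: D=0.00 B=78.15 S=0.00
t=1.50: D=0.00 B=78.15 S=0.00
t=1.75: D=0.00 B=78.15 S=0.00
t=2.00: D=0.00 B=78.15 S=0.00
t=2.25: D=0.00 B=78.15 S=0.00
At T=2.25: D=0.00 B=78.15 S=0.00; the largest is B.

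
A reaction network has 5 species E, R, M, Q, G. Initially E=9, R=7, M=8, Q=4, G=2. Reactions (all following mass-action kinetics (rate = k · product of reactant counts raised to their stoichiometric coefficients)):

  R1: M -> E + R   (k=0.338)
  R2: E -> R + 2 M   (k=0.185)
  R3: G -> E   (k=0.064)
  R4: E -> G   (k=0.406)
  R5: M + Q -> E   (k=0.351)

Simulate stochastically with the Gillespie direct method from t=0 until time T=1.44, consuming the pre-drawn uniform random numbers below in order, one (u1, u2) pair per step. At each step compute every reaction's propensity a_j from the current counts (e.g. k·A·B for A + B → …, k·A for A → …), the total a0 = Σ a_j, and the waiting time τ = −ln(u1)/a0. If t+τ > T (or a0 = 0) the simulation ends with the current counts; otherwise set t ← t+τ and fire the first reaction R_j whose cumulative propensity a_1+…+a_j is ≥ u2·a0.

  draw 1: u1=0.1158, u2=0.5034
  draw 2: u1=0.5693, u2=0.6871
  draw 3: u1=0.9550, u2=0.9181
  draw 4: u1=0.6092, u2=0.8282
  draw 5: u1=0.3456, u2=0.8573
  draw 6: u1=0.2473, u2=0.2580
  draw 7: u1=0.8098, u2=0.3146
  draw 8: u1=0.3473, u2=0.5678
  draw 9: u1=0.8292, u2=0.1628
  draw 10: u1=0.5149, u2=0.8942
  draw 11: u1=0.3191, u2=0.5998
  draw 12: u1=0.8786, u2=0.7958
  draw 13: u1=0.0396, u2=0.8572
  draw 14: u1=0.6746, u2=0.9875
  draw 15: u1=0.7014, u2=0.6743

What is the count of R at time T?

R at T = 10

t=0.000: E=9 R=7 M=8 Q=4 G=2
Draw 1: a1=2.704, a2=1.665, a3=0.128, a4=3.654, a5=11.232, a0=19.383; τ=−ln(0.1158)/19.383=0.111 → t=0.111; u2·a0=0.5034·19.383=9.757; a1+…+a4=8.151 < 9.757 ≤ a1+…+a5=19.383 → R5 fires; E=10 R=7 M=7 Q=3 G=2
Draw 2: a1=2.366, a2=1.850, a3=0.128, a4=4.060, a5=7.371, a0=15.775; τ=−ln(0.5693)/15.775=0.036 → t=0.147; u2·a0=0.6871·15.775=10.839; a1+…+a4=8.404 < 10.839 ≤ a1+…+a5=15.775 → R5 fires; E=11 R=7 M=6 Q=2 G=2
Draw 3: a1=2.028, a2=2.035, a3=0.128, a4=4.466, a5=4.212, a0=12.869; τ=−ln(0.9550)/12.869=0.004 → t=0.151; u2·a0=0.9181·12.869=11.815; a1+…+a4=8.657 < 11.815 ≤ a1+…+a5=12.869 → R5 fires; E=12 R=7 M=5 Q=1 G=2
Draw 4: a1=1.690, a2=2.220, a3=0.128, a4=4.872, a5=1.755, a0=10.665; τ=−ln(0.6092)/10.665=0.046 → t=0.197; u2·a0=0.8282·10.665=8.833; a1+…+a3=4.038 < 8.833 ≤ a1+…+a4=8.910 → R4 fires; E=11 R=7 M=5 Q=1 G=3
Draw 5: a1=1.690, a2=2.035, a3=0.192, a4=4.466, a5=1.755, a0=10.138; τ=−ln(0.3456)/10.138=0.105 → t=0.302; u2·a0=0.8573·10.138=8.691; a1+…+a4=8.383 < 8.691 ≤ a1+…+a5=10.138 → R5 fires; E=12 R=7 M=4 Q=0 G=3
Draw 6: a1=1.352, a2=2.220, a3=0.192, a4=4.872, a5=0.000, a0=8.636; τ=−ln(0.2473)/8.636=0.162 → t=0.464; u2·a0=0.2580·8.636=2.228; a1=1.352 < 2.228 ≤ a1+a2=3.572 → R2 fires; E=11 R=8 M=6 Q=0 G=3
Draw 7: a1=2.028, a2=2.035, a3=0.192, a4=4.466, a5=0.000, a0=8.721; τ=−ln(0.8098)/8.721=0.024 → t=0.488; u2·a0=0.3146·8.721=2.744; a1=2.028 < 2.744 ≤ a1+a2=4.063 → R2 fires; E=10 R=9 M=8 Q=0 G=3
Draw 8: a1=2.704, a2=1.850, a3=0.192, a4=4.060, a5=0.000, a0=8.806; τ=−ln(0.3473)/8.806=0.120 → t=0.608; u2·a0=0.5678·8.806=5.000; a1+…+a3=4.746 < 5.000 ≤ a1+…+a4=8.806 → R4 fires; E=9 R=9 M=8 Q=0 G=4
Draw 9: a1=2.704, a2=1.665, a3=0.256, a4=3.654, a5=0.000, a0=8.279; τ=−ln(0.8292)/8.279=0.023 → t=0.630; u2·a0=0.1628·8.279=1.348 ≤ a1=2.704 → R1 fires; E=10 R=10 M=7 Q=0 G=4
Draw 10: a1=2.366, a2=1.850, a3=0.256, a4=4.060, a5=0.000, a0=8.532; τ=−ln(0.5149)/8.532=0.078 → t=0.708; u2·a0=0.8942·8.532=7.629; a1+…+a3=4.472 < 7.629 ≤ a1+…+a4=8.532 → R4 fires; E=9 R=10 M=7 Q=0 G=5
Draw 11: a1=2.366, a2=1.665, a3=0.320, a4=3.654, a5=0.000, a0=8.005; τ=−ln(0.3191)/8.005=0.143 → t=0.851; u2·a0=0.5998·8.005=4.801; a1+…+a3=4.351 < 4.801 ≤ a1+…+a4=8.005 → R4 fires; E=8 R=10 M=7 Q=0 G=6
Draw 12: a1=2.366, a2=1.480, a3=0.384, a4=3.248, a5=0.000, a0=7.478; τ=−ln(0.8786)/7.478=0.017 → t=0.868; u2·a0=0.7958·7.478=5.951; a1+…+a3=4.230 < 5.951 ≤ a1+…+a4=7.478 → R4 fires; E=7 R=10 M=7 Q=0 G=7
Draw 13: a1=2.366, a2=1.295, a3=0.448, a4=2.842, a5=0.000, a0=6.951; τ=−ln(0.0396)/6.951=0.465 → t=1.333; u2·a0=0.8572·6.951=5.958; a1+…+a3=4.109 < 5.958 ≤ a1+…+a4=6.951 → R4 fires; E=6 R=10 M=7 Q=0 G=8
Draw 14: a1=2.366, a2=1.110, a3=0.512, a4=2.436, a5=0.000, a0=6.424; τ=−ln(0.6746)/6.424=0.061 → t=1.394; u2·a0=0.9875·6.424=6.344; a1+…+a3=3.988 < 6.344 ≤ a1+…+a4=6.424 → R4 fires; E=5 R=10 M=7 Q=0 G=9
Draw 15: a1=2.366, a2=0.925, a3=0.576, a4=2.030, a5=0.000, a0=5.897; τ=−ln(0.7014)/5.897=0.060 → t=1.454 > T=1.44: stop.
Read off R at T=1.44: 10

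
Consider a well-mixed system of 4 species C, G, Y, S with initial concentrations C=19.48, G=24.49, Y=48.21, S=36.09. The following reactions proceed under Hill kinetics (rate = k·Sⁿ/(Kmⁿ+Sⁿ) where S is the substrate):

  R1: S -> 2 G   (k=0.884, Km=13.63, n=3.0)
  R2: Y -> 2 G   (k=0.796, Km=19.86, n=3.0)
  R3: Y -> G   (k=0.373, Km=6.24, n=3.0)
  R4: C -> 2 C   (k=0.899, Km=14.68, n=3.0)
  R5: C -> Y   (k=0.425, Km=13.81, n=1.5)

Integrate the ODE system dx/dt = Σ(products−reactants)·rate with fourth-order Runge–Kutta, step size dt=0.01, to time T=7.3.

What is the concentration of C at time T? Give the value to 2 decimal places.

C at T = 22.33

RK4 with dt=0.01: 730 steps to T=7.3. Trajectory (selected grid times):
t=0.00: C=19.48 G=24.49 Y=48.21 S=36.09
t=0.81: C=19.78 G=27.35 Y=47.52 S=35.41
t=1.62: C=20.08 G=30.21 Y=46.84 S=34.74
t=2.43: C=20.39 G=33.05 Y=46.16 S=34.06
t=3.24: C=20.70 G=35.89 Y=45.49 S=33.39
t=4.06: C=21.02 G=38.75 Y=44.80 S=32.71
t=4.87: C=21.34 G=41.57 Y=44.14 S=32.05
t=5.68: C=21.66 G=44.38 Y=43.47 S=31.38
t=6.49: C=21.99 G=47.17 Y=42.81 S=30.72
t=7.30: C=22.33 G=49.96 Y=42.16 S=30.07
Read off C at T=7.3: 22.33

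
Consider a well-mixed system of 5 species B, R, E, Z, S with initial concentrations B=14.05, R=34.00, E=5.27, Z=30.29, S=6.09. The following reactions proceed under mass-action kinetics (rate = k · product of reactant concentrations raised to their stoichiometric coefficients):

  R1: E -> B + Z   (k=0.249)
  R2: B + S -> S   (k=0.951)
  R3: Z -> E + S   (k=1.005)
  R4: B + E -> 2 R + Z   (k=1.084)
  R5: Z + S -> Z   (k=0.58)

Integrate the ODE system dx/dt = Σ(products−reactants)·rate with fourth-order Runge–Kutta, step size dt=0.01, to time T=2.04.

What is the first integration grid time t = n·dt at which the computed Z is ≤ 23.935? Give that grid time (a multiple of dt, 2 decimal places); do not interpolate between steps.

Threshold first reached at t = 0.59

RK4 with dt=0.01: 204 steps to T=2.04. Trajectory (selected grid times):
t=0.00: B=14.05 R=34.00 E=5.27 Z=30.29 S=6.09
t=0.23: B=2.70 R=47.98 E=5.23 Z=30.33 S=1.80
t=0.45: B=0.52 R=52.15 E=9.07 Z=26.49 S=1.73
t=0.58: B=0.26 R=53.17 E=11.52 Z=24.04 S=1.73
t=0.59: B=0.25 R=53.24 E=11.70 Z=23.86 S=1.73
t=0.68: B=0.22 R=53.80 E=13.23 Z=22.33 S=1.73
t=0.91: B=0.21 R=55.36 E=16.37 Z=19.19 S=1.73
t=1.13: B=0.21 R=57.12 E=18.53 Z=17.03 S=1.73
t=1.36: B=0.21 R=59.18 E=20.13 Z=15.43 S=1.73
t=1.59: B=0.21 R=61.39 E=21.27 Z=14.29 S=1.73
t=1.81: B=0.21 R=63.60 E=22.04 Z=13.52 S=1.73
t=2.04: B=0.22 R=66.00 E=22.62 Z=12.94 S=1.73
Z(0.58)=24.038 > 23.935 but Z(0.59)=23.859 ≤ 23.935, so the first grid time is t=0.59.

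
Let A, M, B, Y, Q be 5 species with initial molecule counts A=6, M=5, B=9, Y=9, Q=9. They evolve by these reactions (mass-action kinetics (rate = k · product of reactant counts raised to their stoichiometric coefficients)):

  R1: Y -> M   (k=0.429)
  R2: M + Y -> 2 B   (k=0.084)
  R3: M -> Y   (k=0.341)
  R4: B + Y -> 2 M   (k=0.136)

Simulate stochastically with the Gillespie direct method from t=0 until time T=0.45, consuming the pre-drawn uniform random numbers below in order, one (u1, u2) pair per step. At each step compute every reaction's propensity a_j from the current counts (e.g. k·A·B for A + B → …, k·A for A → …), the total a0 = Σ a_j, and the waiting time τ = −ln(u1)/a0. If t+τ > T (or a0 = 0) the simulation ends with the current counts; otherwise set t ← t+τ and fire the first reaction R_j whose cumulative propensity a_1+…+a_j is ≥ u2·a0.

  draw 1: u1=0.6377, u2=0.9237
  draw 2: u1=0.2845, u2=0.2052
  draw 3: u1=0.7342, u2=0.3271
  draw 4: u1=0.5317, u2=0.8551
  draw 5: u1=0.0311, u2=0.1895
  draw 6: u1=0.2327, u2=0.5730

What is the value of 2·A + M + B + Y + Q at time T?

Check how each reaction changes W = 2·A + M + B + Y + Q (weight of products minus weight of reactants):
R1: Y -> M: (1·1) − (1·1) = 1 − 1 = 0
R2: M + Y -> 2 B: (1·2) − (1·1 + 1·1) = 2 − 2 = 0
R3: M -> Y: (1·1) − (1·1) = 1 − 1 = 0
R4: B + Y -> 2 M: (1·2) − (1·1 + 1·1) = 2 − 2 = 0
Every reaction leaves W unchanged, so W is conserved and no simulation is needed: W(T) = W(0) = 2·6 + 5 + 9 + 9 + 9 = 44

Value at T = 44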